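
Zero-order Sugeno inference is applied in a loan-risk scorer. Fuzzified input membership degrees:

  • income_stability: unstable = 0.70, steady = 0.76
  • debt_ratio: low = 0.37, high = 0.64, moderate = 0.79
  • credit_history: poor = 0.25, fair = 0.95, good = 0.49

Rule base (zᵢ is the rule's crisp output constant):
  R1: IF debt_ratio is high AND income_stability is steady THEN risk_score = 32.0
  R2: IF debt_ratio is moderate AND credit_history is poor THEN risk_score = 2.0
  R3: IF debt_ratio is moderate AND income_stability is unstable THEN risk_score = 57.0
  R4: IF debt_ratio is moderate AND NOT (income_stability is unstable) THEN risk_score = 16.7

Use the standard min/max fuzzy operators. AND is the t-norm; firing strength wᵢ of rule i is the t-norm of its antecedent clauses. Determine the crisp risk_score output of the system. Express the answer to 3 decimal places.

R1 (z=32.0): high=0.64, steady=0.76; AND[min(a, b)] → w = 0.64
R2 (z=2.0): moderate=0.79, poor=0.25; AND[min(a, b)] → w = 0.25
R3 (z=57.0): moderate=0.79, unstable=0.70; AND[min(a, b)] → w = 0.70
R4 (z=16.7): moderate=0.79, ¬unstable=1−0.70=0.30; AND[min(a, b)] → w = 0.30
Weighted average = (0.64·32.0 + 0.25·2.0 + 0.70·57.0 + 0.30·16.7) / (0.64 + 0.25 + 0.70 + 0.30)
  = 65.8900 / 1.8900 = 34.862

34.862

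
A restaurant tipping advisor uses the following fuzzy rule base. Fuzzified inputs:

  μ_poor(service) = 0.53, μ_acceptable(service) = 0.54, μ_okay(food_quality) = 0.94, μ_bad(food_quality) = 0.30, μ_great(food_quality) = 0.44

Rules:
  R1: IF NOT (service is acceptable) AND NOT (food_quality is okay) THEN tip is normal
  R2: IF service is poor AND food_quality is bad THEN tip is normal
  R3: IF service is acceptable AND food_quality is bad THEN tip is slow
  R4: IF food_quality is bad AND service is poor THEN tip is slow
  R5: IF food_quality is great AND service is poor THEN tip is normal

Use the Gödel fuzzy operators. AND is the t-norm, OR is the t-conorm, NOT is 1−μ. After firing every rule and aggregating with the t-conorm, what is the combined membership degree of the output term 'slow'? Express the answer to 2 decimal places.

0.30

R1: ¬acceptable=1−0.54=0.46, ¬okay=1−0.94=0.06; AND[min(a, b)] → w = 0.06
R2: poor=0.53, bad=0.30; AND[min(a, b)] → w = 0.30
R3: acceptable=0.54, bad=0.30; AND[min(a, b)] → w = 0.30
R4: bad=0.30, poor=0.53; AND[min(a, b)] → w = 0.30
R5: great=0.44, poor=0.53; AND[min(a, b)] → w = 0.44
Rules with consequent 'slow': {R3, R4} → strengths 0.30, 0.30
Aggregate via t-conorm [max(a, b)]: 0.30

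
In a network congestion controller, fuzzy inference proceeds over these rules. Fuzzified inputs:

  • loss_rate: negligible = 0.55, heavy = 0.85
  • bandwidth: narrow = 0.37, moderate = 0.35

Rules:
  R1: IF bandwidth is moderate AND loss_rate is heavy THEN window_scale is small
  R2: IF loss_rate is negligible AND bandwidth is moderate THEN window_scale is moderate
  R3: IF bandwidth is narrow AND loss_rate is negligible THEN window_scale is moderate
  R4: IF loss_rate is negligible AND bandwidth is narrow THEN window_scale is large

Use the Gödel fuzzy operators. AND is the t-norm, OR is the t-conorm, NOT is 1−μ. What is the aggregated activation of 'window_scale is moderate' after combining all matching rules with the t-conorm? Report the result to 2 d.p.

0.37

R1: moderate=0.35, heavy=0.85; AND[min(a, b)] → w = 0.35
R2: negligible=0.55, moderate=0.35; AND[min(a, b)] → w = 0.35
R3: narrow=0.37, negligible=0.55; AND[min(a, b)] → w = 0.37
R4: negligible=0.55, narrow=0.37; AND[min(a, b)] → w = 0.37
Rules with consequent 'moderate': {R2, R3} → strengths 0.35, 0.37
Aggregate via t-conorm [max(a, b)]: 0.37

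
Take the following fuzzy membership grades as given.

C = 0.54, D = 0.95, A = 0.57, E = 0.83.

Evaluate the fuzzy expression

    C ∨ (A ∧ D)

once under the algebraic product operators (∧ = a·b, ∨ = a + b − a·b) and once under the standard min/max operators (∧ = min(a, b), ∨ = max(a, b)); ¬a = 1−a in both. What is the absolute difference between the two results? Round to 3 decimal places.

Under algebraic product:
  A ∧ D = a·b on (0.5700, 0.9500) = 0.5415
  C ∨ (A ∧ D) = a + b − a·b on (0.5400, 0.5415) = 0.7891
  → value = 0.7891
Under standard min/max:
  A ∧ D = min(a, b) on (0.57, 0.95) = 0.57
  C ∨ (A ∧ D) = max(a, b) on (0.54, 0.57) = 0.57
  → value = 0.5700
|0.7891 − 0.5700| = 0.219

0.219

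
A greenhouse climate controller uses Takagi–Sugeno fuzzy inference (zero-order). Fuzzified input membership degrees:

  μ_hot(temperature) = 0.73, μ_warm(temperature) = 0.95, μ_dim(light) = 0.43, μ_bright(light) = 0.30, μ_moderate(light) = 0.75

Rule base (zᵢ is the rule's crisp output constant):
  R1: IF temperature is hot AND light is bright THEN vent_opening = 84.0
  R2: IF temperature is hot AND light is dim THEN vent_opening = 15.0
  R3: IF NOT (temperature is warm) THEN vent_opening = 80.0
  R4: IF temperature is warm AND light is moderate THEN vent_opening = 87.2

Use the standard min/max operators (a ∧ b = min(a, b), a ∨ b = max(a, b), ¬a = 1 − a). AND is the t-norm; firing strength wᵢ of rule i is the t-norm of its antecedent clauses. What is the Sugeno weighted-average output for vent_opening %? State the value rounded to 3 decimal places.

66.046

R1 (z=84.0): hot=0.73, bright=0.30; AND[min(a, b)] → w = 0.30
R2 (z=15.0): hot=0.73, dim=0.43; AND[min(a, b)] → w = 0.43
R3 (z=80.0): ¬warm=1−0.95=0.05 → w = 0.05
R4 (z=87.2): warm=0.95, moderate=0.75; AND[min(a, b)] → w = 0.75
Weighted average = (0.30·84.0 + 0.43·15.0 + 0.05·80.0 + 0.75·87.2) / (0.30 + 0.43 + 0.05 + 0.75)
  = 101.0500 / 1.5300 = 66.046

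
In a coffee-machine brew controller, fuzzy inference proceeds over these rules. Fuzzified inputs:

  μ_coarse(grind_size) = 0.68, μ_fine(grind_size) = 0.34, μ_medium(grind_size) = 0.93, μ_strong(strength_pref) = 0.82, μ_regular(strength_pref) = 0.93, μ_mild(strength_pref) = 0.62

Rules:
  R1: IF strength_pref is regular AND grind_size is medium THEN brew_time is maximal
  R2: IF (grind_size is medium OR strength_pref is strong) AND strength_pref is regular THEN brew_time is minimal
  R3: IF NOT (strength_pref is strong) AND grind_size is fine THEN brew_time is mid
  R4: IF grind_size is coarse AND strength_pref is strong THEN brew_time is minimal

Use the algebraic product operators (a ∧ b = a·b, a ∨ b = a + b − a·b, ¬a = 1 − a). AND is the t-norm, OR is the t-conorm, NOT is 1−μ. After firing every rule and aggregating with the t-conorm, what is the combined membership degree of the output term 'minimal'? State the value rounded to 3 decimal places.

0.964

R1: regular=0.93, medium=0.93; AND[a·b] → w = 0.8649
R2: (medium=0.93 OR strong=0.82) = 0.9874; AND[a·b] with regular=0.93 → w = 0.9183
R3: ¬strong=1−0.82=0.18, fine=0.34; AND[a·b] → w = 0.0612
R4: coarse=0.68, strong=0.82; AND[a·b] → w = 0.5576
Rules with consequent 'minimal': {R2, R4} → strengths 0.9183, 0.5576
Aggregate via t-conorm [a + b − a·b]: 0.9638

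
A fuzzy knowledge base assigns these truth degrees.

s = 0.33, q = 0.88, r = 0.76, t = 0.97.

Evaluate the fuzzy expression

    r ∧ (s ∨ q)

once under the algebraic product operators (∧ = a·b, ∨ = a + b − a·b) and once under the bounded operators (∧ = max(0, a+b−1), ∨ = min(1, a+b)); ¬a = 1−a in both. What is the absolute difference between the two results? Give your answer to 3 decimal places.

0.061

Under algebraic product:
  s ∨ q = a + b − a·b on (0.3300, 0.8800) = 0.9196
  r ∧ (s ∨ q) = a·b on (0.7600, 0.9196) = 0.6989
  → value = 0.6989
Under bounded:
  s ∨ q = min(1, a+b) on (0.33, 0.88) = 1.00
  r ∧ (s ∨ q) = max(0, a+b−1) on (0.76, 1.00) = 0.76
  → value = 0.7600
|0.6989 − 0.7600| = 0.061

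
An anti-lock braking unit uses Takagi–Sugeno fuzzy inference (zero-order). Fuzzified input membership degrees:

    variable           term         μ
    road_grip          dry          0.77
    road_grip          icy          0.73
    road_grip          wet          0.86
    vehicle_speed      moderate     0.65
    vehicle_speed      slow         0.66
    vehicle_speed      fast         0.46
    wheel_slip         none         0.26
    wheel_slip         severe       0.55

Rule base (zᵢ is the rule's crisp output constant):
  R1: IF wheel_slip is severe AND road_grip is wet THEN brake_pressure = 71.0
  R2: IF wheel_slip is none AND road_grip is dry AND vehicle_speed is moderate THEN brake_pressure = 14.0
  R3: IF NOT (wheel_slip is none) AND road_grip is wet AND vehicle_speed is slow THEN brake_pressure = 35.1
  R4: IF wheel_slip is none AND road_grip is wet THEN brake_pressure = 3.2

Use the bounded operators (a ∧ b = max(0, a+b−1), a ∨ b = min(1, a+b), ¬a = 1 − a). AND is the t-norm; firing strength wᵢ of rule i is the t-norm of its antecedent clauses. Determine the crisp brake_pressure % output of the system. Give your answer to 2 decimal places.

R1 (z=71.0): severe=0.55, wet=0.86; AND[max(0, a+b−1)] → w = 0.41
R2 (z=14.0): none=0.26, dry=0.77, moderate=0.65; AND[max(0, a+b−1)] → w = 0.00
R3 (z=35.1): ¬none=1−0.26=0.74, wet=0.86, slow=0.66; AND[max(0, a+b−1)] → w = 0.26
R4 (z=3.2): none=0.26, wet=0.86; AND[max(0, a+b−1)] → w = 0.12
Weighted average = (0.41·71.0 + 0.00·14.0 + 0.26·35.1 + 0.12·3.2) / (0.41 + 0.00 + 0.26 + 0.12)
  = 38.6200 / 0.7900 = 48.89

48.89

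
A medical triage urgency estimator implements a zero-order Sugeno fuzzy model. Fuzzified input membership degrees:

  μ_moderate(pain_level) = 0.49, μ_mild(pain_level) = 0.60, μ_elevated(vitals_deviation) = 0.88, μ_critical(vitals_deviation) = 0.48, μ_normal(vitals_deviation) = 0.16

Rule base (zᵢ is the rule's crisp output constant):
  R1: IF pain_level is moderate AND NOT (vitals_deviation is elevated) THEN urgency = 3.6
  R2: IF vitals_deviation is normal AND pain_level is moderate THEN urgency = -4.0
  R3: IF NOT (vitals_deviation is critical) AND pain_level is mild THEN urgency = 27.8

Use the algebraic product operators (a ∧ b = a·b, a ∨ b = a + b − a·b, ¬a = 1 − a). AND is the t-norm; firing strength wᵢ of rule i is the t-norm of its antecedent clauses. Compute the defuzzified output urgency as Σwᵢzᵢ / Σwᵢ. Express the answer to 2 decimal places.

R1 (z=3.6): moderate=0.49, ¬elevated=1−0.88=0.12; AND[a·b] → w = 0.0588
R2 (z=-4.0): normal=0.16, moderate=0.49; AND[a·b] → w = 0.0784
R3 (z=27.8): ¬critical=1−0.48=0.52, mild=0.60; AND[a·b] → w = 0.3120
Weighted average = (0.0588·3.6 + 0.0784·-4.0 + 0.3120·27.8) / (0.0588 + 0.0784 + 0.3120)
  = 8.5717 / 0.4492 = 19.08

19.08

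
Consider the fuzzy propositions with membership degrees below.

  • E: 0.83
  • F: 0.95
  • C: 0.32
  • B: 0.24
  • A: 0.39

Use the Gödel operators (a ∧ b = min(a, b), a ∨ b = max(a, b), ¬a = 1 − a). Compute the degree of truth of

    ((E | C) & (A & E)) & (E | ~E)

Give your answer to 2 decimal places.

E | C = max(a, b) on (0.83, 0.32) = 0.83
A & E = min(a, b) on (0.39, 0.83) = 0.39
(E | C) & (A & E) = min(a, b) on (0.83, 0.39) = 0.39
~E = 1 − 0.83 = 0.17
E | ~E = max(a, b) on (0.83, 0.17) = 0.83
((E | C) & (A & E)) & (E | ~E) = min(a, b) on (0.39, 0.83) = 0.39

0.39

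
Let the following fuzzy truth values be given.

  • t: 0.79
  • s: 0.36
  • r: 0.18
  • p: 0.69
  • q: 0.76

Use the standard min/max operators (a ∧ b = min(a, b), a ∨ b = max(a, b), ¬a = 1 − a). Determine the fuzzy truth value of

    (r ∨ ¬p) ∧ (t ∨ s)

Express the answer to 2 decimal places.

¬p = 1 − 0.69 = 0.31
r ∨ ¬p = max(a, b) on (0.18, 0.31) = 0.31
t ∨ s = max(a, b) on (0.79, 0.36) = 0.79
(r ∨ ¬p) ∧ (t ∨ s) = min(a, b) on (0.31, 0.79) = 0.31

0.31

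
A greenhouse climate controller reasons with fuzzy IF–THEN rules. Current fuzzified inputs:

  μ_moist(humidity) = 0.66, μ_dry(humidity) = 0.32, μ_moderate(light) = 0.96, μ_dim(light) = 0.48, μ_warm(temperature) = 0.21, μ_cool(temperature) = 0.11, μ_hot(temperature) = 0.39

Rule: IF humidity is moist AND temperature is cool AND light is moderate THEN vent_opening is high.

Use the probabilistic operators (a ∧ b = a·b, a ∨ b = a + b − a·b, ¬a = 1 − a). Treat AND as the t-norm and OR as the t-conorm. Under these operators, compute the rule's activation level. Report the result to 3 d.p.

0.070

firing strength: moist=0.66, cool=0.11, moderate=0.96; AND[a·b] → w = 0.0697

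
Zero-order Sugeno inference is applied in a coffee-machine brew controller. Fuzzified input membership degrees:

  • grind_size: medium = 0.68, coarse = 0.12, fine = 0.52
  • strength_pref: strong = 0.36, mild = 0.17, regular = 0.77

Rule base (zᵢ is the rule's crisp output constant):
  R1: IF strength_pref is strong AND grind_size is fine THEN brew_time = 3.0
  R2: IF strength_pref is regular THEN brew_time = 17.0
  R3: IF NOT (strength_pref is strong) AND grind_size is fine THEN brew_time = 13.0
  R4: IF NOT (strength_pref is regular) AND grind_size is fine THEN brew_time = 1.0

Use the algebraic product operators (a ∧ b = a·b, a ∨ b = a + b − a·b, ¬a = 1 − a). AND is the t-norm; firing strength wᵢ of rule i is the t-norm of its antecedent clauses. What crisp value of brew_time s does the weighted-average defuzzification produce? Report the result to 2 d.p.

12.84

R1 (z=3.0): strong=0.36, fine=0.52; AND[a·b] → w = 0.1872
R2 (z=17.0): regular=0.77 → w = 0.7700
R3 (z=13.0): ¬strong=1−0.36=0.64, fine=0.52; AND[a·b] → w = 0.3328
R4 (z=1.0): ¬regular=1−0.77=0.23, fine=0.52; AND[a·b] → w = 0.1196
Weighted average = (0.1872·3.0 + 0.7700·17.0 + 0.3328·13.0 + 0.1196·1.0) / (0.1872 + 0.7700 + 0.3328 + 0.1196)
  = 18.0976 / 1.4096 = 12.84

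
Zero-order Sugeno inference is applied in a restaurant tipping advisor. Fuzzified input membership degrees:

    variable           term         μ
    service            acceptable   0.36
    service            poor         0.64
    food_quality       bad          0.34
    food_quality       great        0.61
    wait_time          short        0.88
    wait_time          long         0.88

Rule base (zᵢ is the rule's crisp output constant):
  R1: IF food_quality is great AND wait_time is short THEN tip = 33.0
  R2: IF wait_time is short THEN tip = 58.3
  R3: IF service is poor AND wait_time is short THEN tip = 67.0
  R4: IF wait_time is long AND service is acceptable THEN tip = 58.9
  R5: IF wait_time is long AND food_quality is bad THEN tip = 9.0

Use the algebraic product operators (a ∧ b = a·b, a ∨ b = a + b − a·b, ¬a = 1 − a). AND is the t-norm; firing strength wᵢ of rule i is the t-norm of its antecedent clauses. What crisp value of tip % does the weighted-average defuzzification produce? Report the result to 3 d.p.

49.347

R1 (z=33.0): great=0.61, short=0.88; AND[a·b] → w = 0.5368
R2 (z=58.3): short=0.88 → w = 0.8800
R3 (z=67.0): poor=0.64, short=0.88; AND[a·b] → w = 0.5632
R4 (z=58.9): long=0.88, acceptable=0.36; AND[a·b] → w = 0.3168
R5 (z=9.0): long=0.88, bad=0.34; AND[a·b] → w = 0.2992
Weighted average = (0.5368·33.0 + 0.8800·58.3 + 0.5632·67.0 + 0.3168·58.9 + 0.2992·9.0) / (0.5368 + 0.8800 + 0.5632 + 0.3168 + 0.2992)
  = 128.1051 / 2.5960 = 49.347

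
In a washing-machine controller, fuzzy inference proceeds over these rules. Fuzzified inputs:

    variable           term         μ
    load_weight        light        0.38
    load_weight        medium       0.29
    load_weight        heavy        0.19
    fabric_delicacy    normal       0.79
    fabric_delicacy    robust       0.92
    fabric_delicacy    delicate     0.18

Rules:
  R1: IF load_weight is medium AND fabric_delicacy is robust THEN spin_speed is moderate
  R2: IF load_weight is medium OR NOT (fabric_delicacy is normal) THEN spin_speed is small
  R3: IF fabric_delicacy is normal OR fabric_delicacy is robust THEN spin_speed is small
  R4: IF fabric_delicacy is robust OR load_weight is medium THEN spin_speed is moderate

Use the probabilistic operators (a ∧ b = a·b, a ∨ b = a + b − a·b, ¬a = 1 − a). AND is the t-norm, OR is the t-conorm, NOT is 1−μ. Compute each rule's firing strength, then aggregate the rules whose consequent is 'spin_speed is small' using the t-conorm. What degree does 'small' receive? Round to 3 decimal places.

R1: medium=0.29, robust=0.92; AND[a·b] → w = 0.2668
R2: medium=0.29, ¬normal=1−0.79=0.21; OR[a + b − a·b] → w = 0.4391
R3: normal=0.79, robust=0.92; OR[a + b − a·b] → w = 0.9832
R4: robust=0.92, medium=0.29; OR[a + b − a·b] → w = 0.9432
Rules with consequent 'small': {R2, R3} → strengths 0.4391, 0.9832
Aggregate via t-conorm [a + b − a·b]: 0.9906

0.991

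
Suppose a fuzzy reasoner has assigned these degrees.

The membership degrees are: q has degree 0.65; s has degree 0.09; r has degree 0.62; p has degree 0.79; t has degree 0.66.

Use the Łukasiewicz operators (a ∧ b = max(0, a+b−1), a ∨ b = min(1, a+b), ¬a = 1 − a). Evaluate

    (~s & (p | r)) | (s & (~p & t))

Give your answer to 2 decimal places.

0.91

~s = 1 − 0.09 = 0.91
p | r = min(1, a+b) on (0.79, 0.62) = 1.00
~s & (p | r) = max(0, a+b−1) on (0.91, 1.00) = 0.91
~p = 1 − 0.79 = 0.21
~p & t = max(0, a+b−1) on (0.21, 0.66) = 0.00
s & (~p & t) = max(0, a+b−1) on (0.09, 0.00) = 0.00
(~s & (p | r)) | (s & (~p & t)) = min(1, a+b) on (0.91, 0.00) = 0.91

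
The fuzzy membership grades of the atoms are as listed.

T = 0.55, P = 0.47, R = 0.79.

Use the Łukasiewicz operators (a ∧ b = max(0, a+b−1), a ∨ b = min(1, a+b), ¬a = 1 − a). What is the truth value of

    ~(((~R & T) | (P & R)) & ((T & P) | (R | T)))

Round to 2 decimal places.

0.74

~R = 1 − 0.79 = 0.21
~R & T = max(0, a+b−1) on (0.21, 0.55) = 0.00
P & R = max(0, a+b−1) on (0.47, 0.79) = 0.26
(~R & T) | (P & R) = min(1, a+b) on (0.00, 0.26) = 0.26
T & P = max(0, a+b−1) on (0.55, 0.47) = 0.02
R | T = min(1, a+b) on (0.79, 0.55) = 1.00
(T & P) | (R | T) = min(1, a+b) on (0.02, 1.00) = 1.00
((~R & T) | (P & R)) & ((T & P) | (R | T)) = max(0, a+b−1) on (0.26, 1.00) = 0.26
~(((~R & T) | (P & R)) & ((T & P) | (R | T))) = 1 − 0.26 = 0.74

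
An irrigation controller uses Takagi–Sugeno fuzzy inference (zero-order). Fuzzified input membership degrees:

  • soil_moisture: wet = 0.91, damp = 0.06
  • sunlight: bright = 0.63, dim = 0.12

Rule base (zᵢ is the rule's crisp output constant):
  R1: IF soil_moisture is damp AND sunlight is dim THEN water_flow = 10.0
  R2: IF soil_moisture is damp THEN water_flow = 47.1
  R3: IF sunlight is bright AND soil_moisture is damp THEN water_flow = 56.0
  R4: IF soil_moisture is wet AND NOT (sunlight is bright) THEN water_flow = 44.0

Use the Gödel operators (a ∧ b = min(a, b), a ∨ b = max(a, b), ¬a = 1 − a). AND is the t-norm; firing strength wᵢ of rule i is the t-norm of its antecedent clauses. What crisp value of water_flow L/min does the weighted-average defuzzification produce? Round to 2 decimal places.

R1 (z=10.0): damp=0.06, dim=0.12; AND[min(a, b)] → w = 0.06
R2 (z=47.1): damp=0.06 → w = 0.06
R3 (z=56.0): bright=0.63, damp=0.06; AND[min(a, b)] → w = 0.06
R4 (z=44.0): wet=0.91, ¬bright=1−0.63=0.37; AND[min(a, b)] → w = 0.37
Weighted average = (0.06·10.0 + 0.06·47.1 + 0.06·56.0 + 0.37·44.0) / (0.06 + 0.06 + 0.06 + 0.37)
  = 23.0660 / 0.5500 = 41.94

41.94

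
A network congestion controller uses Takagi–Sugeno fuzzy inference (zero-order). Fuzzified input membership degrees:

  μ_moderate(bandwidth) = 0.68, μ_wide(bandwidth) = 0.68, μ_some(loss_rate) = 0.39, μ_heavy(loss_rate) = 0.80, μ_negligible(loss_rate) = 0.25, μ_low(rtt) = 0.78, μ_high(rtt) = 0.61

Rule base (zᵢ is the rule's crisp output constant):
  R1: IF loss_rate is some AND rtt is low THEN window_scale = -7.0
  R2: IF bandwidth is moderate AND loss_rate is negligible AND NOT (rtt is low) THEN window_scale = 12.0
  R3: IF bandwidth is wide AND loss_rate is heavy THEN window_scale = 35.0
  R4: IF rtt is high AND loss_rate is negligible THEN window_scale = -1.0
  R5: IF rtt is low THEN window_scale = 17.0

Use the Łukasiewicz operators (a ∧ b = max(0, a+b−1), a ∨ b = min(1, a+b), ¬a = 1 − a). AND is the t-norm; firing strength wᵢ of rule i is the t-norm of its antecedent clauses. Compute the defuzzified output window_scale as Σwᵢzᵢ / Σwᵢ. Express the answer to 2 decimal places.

R1 (z=-7.0): some=0.39, low=0.78; AND[max(0, a+b−1)] → w = 0.17
R2 (z=12.0): moderate=0.68, negligible=0.25, ¬low=1−0.78=0.22; AND[max(0, a+b−1)] → w = 0.00
R3 (z=35.0): wide=0.68, heavy=0.80; AND[max(0, a+b−1)] → w = 0.48
R4 (z=-1.0): high=0.61, negligible=0.25; AND[max(0, a+b−1)] → w = 0.00
R5 (z=17.0): low=0.78 → w = 0.78
Weighted average = (0.17·-7.0 + 0.00·12.0 + 0.48·35.0 + 0.00·-1.0 + 0.78·17.0) / (0.17 + 0.00 + 0.48 + 0.00 + 0.78)
  = 28.8700 / 1.4300 = 20.19

20.19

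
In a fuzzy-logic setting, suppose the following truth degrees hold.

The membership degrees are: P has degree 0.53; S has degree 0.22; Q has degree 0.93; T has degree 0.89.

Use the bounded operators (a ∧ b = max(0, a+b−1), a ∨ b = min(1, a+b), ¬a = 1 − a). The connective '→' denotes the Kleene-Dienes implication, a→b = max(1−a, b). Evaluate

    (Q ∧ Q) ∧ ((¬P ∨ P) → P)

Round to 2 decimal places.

0.39

Q ∧ Q = max(0, a+b−1) on (0.93, 0.93) = 0.86
¬P = 1 − 0.53 = 0.47
¬P ∨ P = min(1, a+b) on (0.47, 0.53) = 1.00
(¬P ∨ P) → P  [Kleene-Dienes: max(1−a, b)] with a=1.00, b=0.53 → 0.53
(Q ∧ Q) ∧ ((¬P ∨ P) → P) = max(0, a+b−1) on (0.86, 0.53) = 0.39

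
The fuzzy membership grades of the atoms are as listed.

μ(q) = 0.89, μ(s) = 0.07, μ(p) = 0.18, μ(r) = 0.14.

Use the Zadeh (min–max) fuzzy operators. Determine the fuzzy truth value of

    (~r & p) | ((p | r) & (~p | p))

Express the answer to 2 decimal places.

0.18

~r = 1 − 0.14 = 0.86
~r & p = min(a, b) on (0.86, 0.18) = 0.18
p | r = max(a, b) on (0.18, 0.14) = 0.18
~p = 1 − 0.18 = 0.82
~p | p = max(a, b) on (0.82, 0.18) = 0.82
(p | r) & (~p | p) = min(a, b) on (0.18, 0.82) = 0.18
(~r & p) | ((p | r) & (~p | p)) = max(a, b) on (0.18, 0.18) = 0.18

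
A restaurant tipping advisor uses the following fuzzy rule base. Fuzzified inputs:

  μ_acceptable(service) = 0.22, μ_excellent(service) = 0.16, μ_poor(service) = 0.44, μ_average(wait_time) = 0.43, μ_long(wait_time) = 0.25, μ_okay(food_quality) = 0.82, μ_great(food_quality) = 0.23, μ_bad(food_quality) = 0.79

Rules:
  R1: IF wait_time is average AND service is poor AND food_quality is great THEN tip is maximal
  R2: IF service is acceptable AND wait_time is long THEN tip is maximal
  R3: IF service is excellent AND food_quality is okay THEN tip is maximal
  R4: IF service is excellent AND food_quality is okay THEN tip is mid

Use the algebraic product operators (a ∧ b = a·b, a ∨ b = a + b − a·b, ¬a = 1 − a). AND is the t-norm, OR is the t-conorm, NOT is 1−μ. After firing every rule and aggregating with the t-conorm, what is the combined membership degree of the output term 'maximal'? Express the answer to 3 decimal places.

R1: average=0.43, poor=0.44, great=0.23; AND[a·b] → w = 0.0435
R2: acceptable=0.22, long=0.25; AND[a·b] → w = 0.0550
R3: excellent=0.16, okay=0.82; AND[a·b] → w = 0.1312
R4: excellent=0.16, okay=0.82; AND[a·b] → w = 0.1312
Rules with consequent 'maximal': {R1, R2, R3} → strengths 0.0435, 0.0550, 0.1312
Aggregate via t-conorm [a + b − a·b]: 0.2147

0.215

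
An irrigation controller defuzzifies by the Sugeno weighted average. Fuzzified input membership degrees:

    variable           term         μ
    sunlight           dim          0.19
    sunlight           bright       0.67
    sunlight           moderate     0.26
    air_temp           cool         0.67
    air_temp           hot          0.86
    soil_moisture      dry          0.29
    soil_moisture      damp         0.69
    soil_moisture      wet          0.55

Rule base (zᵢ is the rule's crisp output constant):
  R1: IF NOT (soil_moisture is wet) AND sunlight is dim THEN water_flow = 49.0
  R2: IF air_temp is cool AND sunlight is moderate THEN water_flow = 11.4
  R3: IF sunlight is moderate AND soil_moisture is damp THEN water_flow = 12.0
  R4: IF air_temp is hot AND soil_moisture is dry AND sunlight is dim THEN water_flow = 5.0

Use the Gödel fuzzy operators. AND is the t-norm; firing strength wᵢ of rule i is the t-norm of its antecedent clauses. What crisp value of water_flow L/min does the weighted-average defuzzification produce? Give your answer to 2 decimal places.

18.16

R1 (z=49.0): ¬wet=1−0.55=0.45, dim=0.19; AND[min(a, b)] → w = 0.19
R2 (z=11.4): cool=0.67, moderate=0.26; AND[min(a, b)] → w = 0.26
R3 (z=12.0): moderate=0.26, damp=0.69; AND[min(a, b)] → w = 0.26
R4 (z=5.0): hot=0.86, dry=0.29, dim=0.19; AND[min(a, b)] → w = 0.19
Weighted average = (0.19·49.0 + 0.26·11.4 + 0.26·12.0 + 0.19·5.0) / (0.19 + 0.26 + 0.26 + 0.19)
  = 16.3440 / 0.9000 = 18.16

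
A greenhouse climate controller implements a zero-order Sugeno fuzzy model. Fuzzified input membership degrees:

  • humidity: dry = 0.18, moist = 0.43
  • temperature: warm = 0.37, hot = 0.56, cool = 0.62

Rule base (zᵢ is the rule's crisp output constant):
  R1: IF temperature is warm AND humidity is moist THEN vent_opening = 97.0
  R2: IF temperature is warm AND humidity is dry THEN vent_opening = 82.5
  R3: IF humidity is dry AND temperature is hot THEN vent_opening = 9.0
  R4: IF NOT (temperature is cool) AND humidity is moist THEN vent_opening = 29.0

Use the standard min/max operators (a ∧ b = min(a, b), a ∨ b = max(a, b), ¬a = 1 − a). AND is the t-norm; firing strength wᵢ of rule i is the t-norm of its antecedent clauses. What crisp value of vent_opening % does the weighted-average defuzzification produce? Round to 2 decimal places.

57.10

R1 (z=97.0): warm=0.37, moist=0.43; AND[min(a, b)] → w = 0.37
R2 (z=82.5): warm=0.37, dry=0.18; AND[min(a, b)] → w = 0.18
R3 (z=9.0): dry=0.18, hot=0.56; AND[min(a, b)] → w = 0.18
R4 (z=29.0): ¬cool=1−0.62=0.38, moist=0.43; AND[min(a, b)] → w = 0.38
Weighted average = (0.37·97.0 + 0.18·82.5 + 0.18·9.0 + 0.38·29.0) / (0.37 + 0.18 + 0.18 + 0.38)
  = 63.3800 / 1.1100 = 57.10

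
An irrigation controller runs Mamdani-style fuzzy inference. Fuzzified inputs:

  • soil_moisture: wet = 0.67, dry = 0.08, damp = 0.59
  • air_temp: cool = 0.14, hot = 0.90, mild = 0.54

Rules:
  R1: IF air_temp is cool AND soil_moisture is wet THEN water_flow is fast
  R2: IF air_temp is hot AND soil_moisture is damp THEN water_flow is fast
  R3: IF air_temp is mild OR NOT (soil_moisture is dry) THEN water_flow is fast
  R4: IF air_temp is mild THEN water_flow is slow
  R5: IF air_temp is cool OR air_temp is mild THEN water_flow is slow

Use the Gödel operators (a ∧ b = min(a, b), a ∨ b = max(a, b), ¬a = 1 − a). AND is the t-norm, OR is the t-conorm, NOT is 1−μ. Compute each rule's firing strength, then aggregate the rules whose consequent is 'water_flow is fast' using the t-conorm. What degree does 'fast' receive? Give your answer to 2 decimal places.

0.92

R1: cool=0.14, wet=0.67; AND[min(a, b)] → w = 0.14
R2: hot=0.90, damp=0.59; AND[min(a, b)] → w = 0.59
R3: mild=0.54, ¬dry=1−0.08=0.92; OR[max(a, b)] → w = 0.92
R4: mild=0.54 → w = 0.54
R5: cool=0.14, mild=0.54; OR[max(a, b)] → w = 0.54
Rules with consequent 'fast': {R1, R2, R3} → strengths 0.14, 0.59, 0.92
Aggregate via t-conorm [max(a, b)]: 0.92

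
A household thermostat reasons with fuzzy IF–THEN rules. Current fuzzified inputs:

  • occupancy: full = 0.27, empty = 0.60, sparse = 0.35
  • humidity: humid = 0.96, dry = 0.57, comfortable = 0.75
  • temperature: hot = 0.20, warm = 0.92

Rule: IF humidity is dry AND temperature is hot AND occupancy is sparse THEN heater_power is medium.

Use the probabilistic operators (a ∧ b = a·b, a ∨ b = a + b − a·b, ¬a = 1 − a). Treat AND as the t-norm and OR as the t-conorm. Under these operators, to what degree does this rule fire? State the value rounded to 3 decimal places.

firing strength: dry=0.57, hot=0.20, sparse=0.35; AND[a·b] → w = 0.0399

0.040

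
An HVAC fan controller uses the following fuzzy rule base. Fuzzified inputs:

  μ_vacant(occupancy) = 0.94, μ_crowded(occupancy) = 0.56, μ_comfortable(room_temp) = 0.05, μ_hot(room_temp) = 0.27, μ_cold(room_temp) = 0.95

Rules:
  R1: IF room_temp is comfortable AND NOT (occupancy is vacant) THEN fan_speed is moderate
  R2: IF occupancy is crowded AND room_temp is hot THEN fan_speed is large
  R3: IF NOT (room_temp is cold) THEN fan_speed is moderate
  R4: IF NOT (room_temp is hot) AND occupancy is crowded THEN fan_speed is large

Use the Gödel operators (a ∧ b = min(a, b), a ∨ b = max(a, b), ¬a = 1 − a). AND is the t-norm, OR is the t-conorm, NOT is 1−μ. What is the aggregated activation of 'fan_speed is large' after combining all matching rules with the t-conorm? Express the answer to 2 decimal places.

0.56

R1: comfortable=0.05, ¬vacant=1−0.94=0.06; AND[min(a, b)] → w = 0.05
R2: crowded=0.56, hot=0.27; AND[min(a, b)] → w = 0.27
R3: ¬cold=1−0.95=0.05 → w = 0.05
R4: ¬hot=1−0.27=0.73, crowded=0.56; AND[min(a, b)] → w = 0.56
Rules with consequent 'large': {R2, R4} → strengths 0.27, 0.56
Aggregate via t-conorm [max(a, b)]: 0.56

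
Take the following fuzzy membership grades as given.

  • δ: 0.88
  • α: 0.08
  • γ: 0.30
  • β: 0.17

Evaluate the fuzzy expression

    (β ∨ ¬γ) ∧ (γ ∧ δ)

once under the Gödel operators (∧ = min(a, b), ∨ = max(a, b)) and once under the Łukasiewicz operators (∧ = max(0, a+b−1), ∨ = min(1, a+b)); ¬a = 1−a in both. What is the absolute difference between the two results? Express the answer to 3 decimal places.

0.250

Under Gödel:
  ¬γ = 1 − 0.30 = 0.70
  β ∨ ¬γ = max(a, b) on (0.17, 0.70) = 0.70
  γ ∧ δ = min(a, b) on (0.30, 0.88) = 0.30
  (β ∨ ¬γ) ∧ (γ ∧ δ) = min(a, b) on (0.70, 0.30) = 0.30
  → value = 0.3000
Under Łukasiewicz:
  ¬γ = 1 − 0.30 = 0.70
  β ∨ ¬γ = min(1, a+b) on (0.17, 0.70) = 0.87
  γ ∧ δ = max(0, a+b−1) on (0.30, 0.88) = 0.18
  (β ∨ ¬γ) ∧ (γ ∧ δ) = max(0, a+b−1) on (0.87, 0.18) = 0.05
  → value = 0.0500
|0.3000 − 0.0500| = 0.250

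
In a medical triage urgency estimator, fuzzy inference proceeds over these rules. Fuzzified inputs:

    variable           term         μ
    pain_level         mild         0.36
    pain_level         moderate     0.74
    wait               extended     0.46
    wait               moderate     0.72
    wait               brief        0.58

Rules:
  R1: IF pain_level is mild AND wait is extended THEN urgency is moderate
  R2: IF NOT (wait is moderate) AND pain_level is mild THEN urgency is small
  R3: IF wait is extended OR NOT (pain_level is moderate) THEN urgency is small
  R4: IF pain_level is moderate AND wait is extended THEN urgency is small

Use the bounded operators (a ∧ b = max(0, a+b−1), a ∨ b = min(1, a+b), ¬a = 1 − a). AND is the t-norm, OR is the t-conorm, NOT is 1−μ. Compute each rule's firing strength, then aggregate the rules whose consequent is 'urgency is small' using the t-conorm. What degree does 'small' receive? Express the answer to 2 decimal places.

0.92

R1: mild=0.36, extended=0.46; AND[max(0, a+b−1)] → w = 0.00
R2: ¬moderate=1−0.72=0.28, mild=0.36; AND[max(0, a+b−1)] → w = 0.00
R3: extended=0.46, ¬moderate=1−0.74=0.26; OR[min(1, a+b)] → w = 0.72
R4: moderate=0.74, extended=0.46; AND[max(0, a+b−1)] → w = 0.20
Rules with consequent 'small': {R2, R3, R4} → strengths 0.00, 0.72, 0.20
Aggregate via t-conorm [min(1, a+b)]: 0.92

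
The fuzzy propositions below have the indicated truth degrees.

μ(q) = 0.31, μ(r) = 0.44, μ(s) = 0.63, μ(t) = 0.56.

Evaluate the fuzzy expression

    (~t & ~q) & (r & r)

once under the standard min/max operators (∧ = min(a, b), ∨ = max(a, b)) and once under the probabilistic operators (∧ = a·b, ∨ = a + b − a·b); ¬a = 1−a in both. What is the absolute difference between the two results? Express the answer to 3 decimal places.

0.381

Under standard min/max:
  ~t = 1 − 0.56 = 0.44
  ~q = 1 − 0.31 = 0.69
  ~t & ~q = min(a, b) on (0.44, 0.69) = 0.44
  r & r = min(a, b) on (0.44, 0.44) = 0.44
  (~t & ~q) & (r & r) = min(a, b) on (0.44, 0.44) = 0.44
  → value = 0.4400
Under probabilistic:
  ~t = 1 − 0.5600 = 0.4400
  ~q = 1 − 0.3100 = 0.6900
  ~t & ~q = a·b on (0.4400, 0.6900) = 0.3036
  r & r = a·b on (0.4400, 0.4400) = 0.1936
  (~t & ~q) & (r & r) = a·b on (0.3036, 0.1936) = 0.0588
  → value = 0.0588
|0.4400 − 0.0588| = 0.381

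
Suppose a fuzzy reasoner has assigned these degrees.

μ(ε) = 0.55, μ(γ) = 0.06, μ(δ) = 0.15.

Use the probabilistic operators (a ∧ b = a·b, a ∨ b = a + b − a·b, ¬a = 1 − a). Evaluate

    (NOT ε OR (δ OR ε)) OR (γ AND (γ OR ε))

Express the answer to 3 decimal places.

NOT ε = 1 − 0.5500 = 0.4500
δ OR ε = a + b − a·b on (0.1500, 0.5500) = 0.6175
NOT ε OR (δ OR ε) = a + b − a·b on (0.4500, 0.6175) = 0.7896
γ OR ε = a + b − a·b on (0.0600, 0.5500) = 0.5770
γ AND (γ OR ε) = a·b on (0.0600, 0.5770) = 0.0346
(NOT ε OR (δ OR ε)) OR (γ AND (γ OR ε)) = a + b − a·b on (0.7896, 0.0346) = 0.7969

0.797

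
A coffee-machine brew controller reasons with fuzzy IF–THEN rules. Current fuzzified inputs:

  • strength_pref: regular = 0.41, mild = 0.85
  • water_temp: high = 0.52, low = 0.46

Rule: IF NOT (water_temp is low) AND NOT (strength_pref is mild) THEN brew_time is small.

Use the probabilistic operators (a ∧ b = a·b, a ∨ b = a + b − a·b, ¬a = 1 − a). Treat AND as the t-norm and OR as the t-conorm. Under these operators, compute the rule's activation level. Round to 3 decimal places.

0.081

firing strength: ¬low=1−0.46=0.54, ¬mild=1−0.85=0.15; AND[a·b] → w = 0.0810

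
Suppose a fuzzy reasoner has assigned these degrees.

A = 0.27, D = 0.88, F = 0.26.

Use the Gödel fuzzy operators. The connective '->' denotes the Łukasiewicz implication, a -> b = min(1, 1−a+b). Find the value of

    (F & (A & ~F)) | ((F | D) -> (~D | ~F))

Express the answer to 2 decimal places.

~F = 1 − 0.26 = 0.74
A & ~F = min(a, b) on (0.27, 0.74) = 0.27
F & (A & ~F) = min(a, b) on (0.26, 0.27) = 0.26
F | D = max(a, b) on (0.26, 0.88) = 0.88
~D = 1 − 0.88 = 0.12
~F = 1 − 0.26 = 0.74
~D | ~F = max(a, b) on (0.12, 0.74) = 0.74
(F | D) -> (~D | ~F)  [Łukasiewicz: min(1, 1−a+b)] with a=0.88, b=0.74 → 0.86
(F & (A & ~F)) | ((F | D) -> (~D | ~F)) = max(a, b) on (0.26, 0.86) = 0.86

0.86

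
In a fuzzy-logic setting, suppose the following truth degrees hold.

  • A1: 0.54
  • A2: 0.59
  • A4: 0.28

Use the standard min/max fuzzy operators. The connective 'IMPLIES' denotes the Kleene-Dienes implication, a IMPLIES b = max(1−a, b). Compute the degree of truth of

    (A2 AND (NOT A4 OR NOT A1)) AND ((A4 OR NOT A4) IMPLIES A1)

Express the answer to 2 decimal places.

0.54

NOT A4 = 1 − 0.28 = 0.72
NOT A1 = 1 − 0.54 = 0.46
NOT A4 OR NOT A1 = max(a, b) on (0.72, 0.46) = 0.72
A2 AND (NOT A4 OR NOT A1) = min(a, b) on (0.59, 0.72) = 0.59
NOT A4 = 1 − 0.28 = 0.72
A4 OR NOT A4 = max(a, b) on (0.28, 0.72) = 0.72
(A4 OR NOT A4) IMPLIES A1  [Kleene-Dienes: max(1−a, b)] with a=0.72, b=0.54 → 0.54
(A2 AND (NOT A4 OR NOT A1)) AND ((A4 OR NOT A4) IMPLIES A1) = min(a, b) on (0.59, 0.54) = 0.54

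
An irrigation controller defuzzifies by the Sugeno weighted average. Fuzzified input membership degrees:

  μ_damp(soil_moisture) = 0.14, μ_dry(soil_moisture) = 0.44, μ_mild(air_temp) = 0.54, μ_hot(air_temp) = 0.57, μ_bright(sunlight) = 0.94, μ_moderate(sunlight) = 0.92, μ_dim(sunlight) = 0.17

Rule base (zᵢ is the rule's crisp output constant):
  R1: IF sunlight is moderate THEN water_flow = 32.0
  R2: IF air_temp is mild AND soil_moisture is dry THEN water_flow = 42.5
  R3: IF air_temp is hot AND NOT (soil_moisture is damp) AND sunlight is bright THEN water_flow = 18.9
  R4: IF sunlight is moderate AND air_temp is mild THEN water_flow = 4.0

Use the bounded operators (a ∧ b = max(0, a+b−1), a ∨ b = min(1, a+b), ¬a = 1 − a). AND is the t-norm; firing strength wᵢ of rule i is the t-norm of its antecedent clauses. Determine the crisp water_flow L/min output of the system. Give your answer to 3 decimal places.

21.870

R1 (z=32.0): moderate=0.92 → w = 0.92
R2 (z=42.5): mild=0.54, dry=0.44; AND[max(0, a+b−1)] → w = 0.00
R3 (z=18.9): hot=0.57, ¬damp=1−0.14=0.86, bright=0.94; AND[max(0, a+b−1)] → w = 0.37
R4 (z=4.0): moderate=0.92, mild=0.54; AND[max(0, a+b−1)] → w = 0.46
Weighted average = (0.92·32.0 + 0.00·42.5 + 0.37·18.9 + 0.46·4.0) / (0.92 + 0.00 + 0.37 + 0.46)
  = 38.2730 / 1.7500 = 21.870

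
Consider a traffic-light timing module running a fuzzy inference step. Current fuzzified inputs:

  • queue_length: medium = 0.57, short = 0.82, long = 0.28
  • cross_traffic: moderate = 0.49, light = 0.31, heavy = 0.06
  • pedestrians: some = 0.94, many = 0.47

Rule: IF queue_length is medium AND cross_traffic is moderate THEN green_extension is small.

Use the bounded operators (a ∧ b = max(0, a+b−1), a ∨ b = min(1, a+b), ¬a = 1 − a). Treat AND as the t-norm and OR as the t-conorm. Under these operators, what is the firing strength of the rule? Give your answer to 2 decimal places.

0.06

firing strength: medium=0.57, moderate=0.49; AND[max(0, a+b−1)] → w = 0.06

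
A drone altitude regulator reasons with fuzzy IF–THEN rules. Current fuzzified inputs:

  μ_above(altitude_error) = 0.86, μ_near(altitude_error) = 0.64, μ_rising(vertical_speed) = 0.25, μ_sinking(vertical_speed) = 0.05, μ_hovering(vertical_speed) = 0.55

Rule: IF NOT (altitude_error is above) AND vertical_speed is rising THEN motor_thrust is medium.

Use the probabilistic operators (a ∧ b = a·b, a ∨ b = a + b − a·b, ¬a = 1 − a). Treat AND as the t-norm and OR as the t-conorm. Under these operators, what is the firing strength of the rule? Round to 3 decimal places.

0.035

firing strength: ¬above=1−0.86=0.14, rising=0.25; AND[a·b] → w = 0.0350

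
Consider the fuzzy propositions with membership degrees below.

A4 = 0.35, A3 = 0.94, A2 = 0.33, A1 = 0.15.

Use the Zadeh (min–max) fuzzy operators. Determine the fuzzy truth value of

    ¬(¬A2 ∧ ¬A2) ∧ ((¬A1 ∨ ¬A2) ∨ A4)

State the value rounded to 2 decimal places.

0.33

¬A2 = 1 − 0.33 = 0.67
¬A2 = 1 − 0.33 = 0.67
¬A2 ∧ ¬A2 = min(a, b) on (0.67, 0.67) = 0.67
¬(¬A2 ∧ ¬A2) = 1 − 0.67 = 0.33
¬A1 = 1 − 0.15 = 0.85
¬A2 = 1 − 0.33 = 0.67
¬A1 ∨ ¬A2 = max(a, b) on (0.85, 0.67) = 0.85
(¬A1 ∨ ¬A2) ∨ A4 = max(a, b) on (0.85, 0.35) = 0.85
¬(¬A2 ∧ ¬A2) ∧ ((¬A1 ∨ ¬A2) ∨ A4) = min(a, b) on (0.33, 0.85) = 0.33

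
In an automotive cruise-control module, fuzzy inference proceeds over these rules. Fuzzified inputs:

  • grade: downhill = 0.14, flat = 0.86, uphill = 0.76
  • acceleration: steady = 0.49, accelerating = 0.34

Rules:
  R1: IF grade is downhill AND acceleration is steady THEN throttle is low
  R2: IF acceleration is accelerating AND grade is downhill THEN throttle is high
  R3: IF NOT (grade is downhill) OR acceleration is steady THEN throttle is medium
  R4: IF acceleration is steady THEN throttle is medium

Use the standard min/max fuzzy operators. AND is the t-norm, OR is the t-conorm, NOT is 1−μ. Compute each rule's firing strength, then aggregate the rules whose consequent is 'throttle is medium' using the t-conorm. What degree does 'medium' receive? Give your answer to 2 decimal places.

R1: downhill=0.14, steady=0.49; AND[min(a, b)] → w = 0.14
R2: accelerating=0.34, downhill=0.14; AND[min(a, b)] → w = 0.14
R3: ¬downhill=1−0.14=0.86, steady=0.49; OR[max(a, b)] → w = 0.86
R4: steady=0.49 → w = 0.49
Rules with consequent 'medium': {R3, R4} → strengths 0.86, 0.49
Aggregate via t-conorm [max(a, b)]: 0.86

0.86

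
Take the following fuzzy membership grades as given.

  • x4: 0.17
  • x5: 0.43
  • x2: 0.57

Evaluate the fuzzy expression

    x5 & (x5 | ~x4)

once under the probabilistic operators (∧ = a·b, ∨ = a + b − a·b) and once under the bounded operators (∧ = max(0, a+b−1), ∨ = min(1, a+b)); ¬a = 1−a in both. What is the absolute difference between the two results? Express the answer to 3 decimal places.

0.042

Under probabilistic:
  ~x4 = 1 − 0.1700 = 0.8300
  x5 | ~x4 = a + b − a·b on (0.4300, 0.8300) = 0.9031
  x5 & (x5 | ~x4) = a·b on (0.4300, 0.9031) = 0.3883
  → value = 0.3883
Under bounded:
  ~x4 = 1 − 0.17 = 0.83
  x5 | ~x4 = min(1, a+b) on (0.43, 0.83) = 1.00
  x5 & (x5 | ~x4) = max(0, a+b−1) on (0.43, 1.00) = 0.43
  → value = 0.4300
|0.3883 − 0.4300| = 0.042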